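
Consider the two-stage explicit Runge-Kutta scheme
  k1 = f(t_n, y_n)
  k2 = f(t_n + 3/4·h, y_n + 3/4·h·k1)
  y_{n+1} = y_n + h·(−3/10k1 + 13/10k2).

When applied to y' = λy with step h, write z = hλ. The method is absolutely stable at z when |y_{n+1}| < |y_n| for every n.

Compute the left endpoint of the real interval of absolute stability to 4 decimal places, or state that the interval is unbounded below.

z* = -1.0256.

Test eqn y'=λy, z=hλ:
  k1=λy_n ⇒ h·k1=z·y_n;  k2=λ(1+3/4z)y_n ⇒ h·k2=z(1+3/4z)y_n
  y_{n+1}/y_n = 1 − 3/10z + 13/10z(1+3/4z) = 1 + z + 39/40z²
  ⇒ R(z) = 1 + z + 39/40z².

Solve |R(x)|<1 on ℝ⁻.
x=-1.09: |R|=1.0684
R=1: x+39/40x²=0 ⇒ x=−40/39=-1.0256; min R=1−1/(4·39/40)=0.7436>−1
Confirm numerically:
  x=-0.837: |R|=0.84605 <1
  x=-0.619: |R|=0.75458 <1
  x=-0.592: |R|=0.74970 <1
  x=-0.564: |R|=0.74614 <1
  x=-1.521: |R|=1.73460 >1
  x=-1.496: |R|=1.68607 >1
  x=-1.207: |R|=1.21343 >1
Interval (-1.0256, 0).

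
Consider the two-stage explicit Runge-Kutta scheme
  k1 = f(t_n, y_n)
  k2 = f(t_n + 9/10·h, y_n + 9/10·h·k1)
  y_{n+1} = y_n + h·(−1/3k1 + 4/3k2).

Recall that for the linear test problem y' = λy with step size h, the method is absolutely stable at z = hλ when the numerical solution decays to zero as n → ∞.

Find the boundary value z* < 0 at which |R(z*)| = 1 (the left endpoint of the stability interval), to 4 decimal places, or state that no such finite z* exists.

Set f=λy, z=hλ:
  k1=λy_n ⇒ h·k1=z·y_n;  k2=λ(1+9/10z)y_n ⇒ h·k2=z(1+9/10z)y_n
  y_{n+1}/y_n = 1 − 1/3z + 4/3z(1+9/10z) = 1 + z + 6/5z²
  so R(z) = 1 + z + 6/5z².

Find x<0 with |R(x)|<1.
x=-1.28: |R|=1.6861
R=1: x+6/5x²=0 ⇒ x=−5/6=-0.8333; min R=1−1/(4·6/5)=0.7917>−1
Confirm numerically:
  x=-0.687: |R|=0.87936 <1
  x=-0.478: |R|=0.79618 <1
  x=-0.429: |R|=0.79185 <1
  x=-1.360: |R|=1.85952 >1
  x=-1.062: |R|=1.29141 >1
  x=-0.940: |R|=1.12032 >1
So |R|<1 on (-0.8333, 0).

z* = -0.8333.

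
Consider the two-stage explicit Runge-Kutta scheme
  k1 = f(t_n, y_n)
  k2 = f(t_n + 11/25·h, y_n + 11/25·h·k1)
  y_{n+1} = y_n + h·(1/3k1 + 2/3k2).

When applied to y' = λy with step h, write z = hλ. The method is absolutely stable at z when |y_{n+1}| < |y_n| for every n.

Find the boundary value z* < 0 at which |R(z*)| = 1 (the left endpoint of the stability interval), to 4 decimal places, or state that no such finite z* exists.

left endpoint -3.4091.

With y'=λy (z=hλ):
  k1=λy_n ⇒ h·k1=z·y_n;  k2=λ(1+11/25z)y_n ⇒ h·k2=z(1+11/25z)y_n
  y_{n+1}/y_n = 1 + 1/3z + 2/3z(1+11/25z) = 1 + z + 22/75z²
  ⇒ R(z) = 1 + z + 22/75z².

Boundary: |R(x)|=1, x<0.
x=-0.97: |R|=0.3060
R=1: x+22/75x²=0 ⇒ x=−75/22=-3.4091; min R=1−1/(4·22/75)=0.1477>−1
Confirm numerically:
  x=-2.725: |R|=0.45318 <1
  x=-2.432: |R|=0.30296 <1
  x=-2.139: |R|=0.20309 <1
  x=-1.817: |R|=0.15144 <1
  x=-3.781: |R|=1.41248 >1
  x=-3.443: |R|=1.03425 >1
So |R|<1 on (-3.4091, 0).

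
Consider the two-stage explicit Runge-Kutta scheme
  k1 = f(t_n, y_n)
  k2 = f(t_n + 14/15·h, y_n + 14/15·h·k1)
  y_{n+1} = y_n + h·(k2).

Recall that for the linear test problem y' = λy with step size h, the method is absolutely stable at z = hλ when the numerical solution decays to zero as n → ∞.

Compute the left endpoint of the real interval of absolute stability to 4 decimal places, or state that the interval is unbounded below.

Set f=λy, z=hλ:
  k1=λy_n ⇒ h·k1=z·y_n;  k2=λ(1+14/15z)y_n ⇒ h·k2=z(1+14/15z)y_n
  y_{n+1}/y_n = 1 + z(1+14/15z) = 1 + z + 14/15z²
  ⇒ R(z) = 1 + z + 14/15z².

Boundary: |R(x)|=1, x<0.
x=-1.73: |R|=2.0634
R=1: x+14/15x²=0 ⇒ x=−15/14=-1.0714; min R=1−1/(4·14/15)=0.7321>−1
Confirm numerically:
  x=-1.001: |R|=0.93420 <1
  x=-0.632: |R|=0.74080 <1
  x=-0.466: |R|=0.73668 <1
  x=-1.520: |R|=1.63637 >1
  x=-1.457: |R|=1.52433 >1
Interval (-1.0714, 0).

left endpoint -1.0714.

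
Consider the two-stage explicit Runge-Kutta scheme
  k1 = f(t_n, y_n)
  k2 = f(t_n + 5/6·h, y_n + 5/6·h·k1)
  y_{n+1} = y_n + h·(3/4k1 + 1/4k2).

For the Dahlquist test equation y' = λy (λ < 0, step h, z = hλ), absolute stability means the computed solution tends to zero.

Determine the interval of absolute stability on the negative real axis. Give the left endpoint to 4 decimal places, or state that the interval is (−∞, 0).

Set f=λy, z=hλ:
  k1=λy_n ⇒ h·k1=z·y_n;  k2=λ(1+5/6z)y_n ⇒ h·k2=z(1+5/6z)y_n
  y_{n+1}/y_n = 1 + 3/4z + 1/4z(1+5/6z) = 1 + z + 5/24z²
  Hence R(z) = 1 + z + 5/24z².

Boundary: |R(x)|=1, x<0.
x=-0.87: |R|=0.2877
R=1: x+5/24x²=0 ⇒ x=−24/5=-4.8000; min R=1−1/(4·5/24)=-0.2000>−1
Confirm numerically:
  x=-4.138: |R|=0.42930 <1
  x=-3.565: |R|=0.08276 <1
  x=-3.081: |R|=0.10338 <1
  x=-3.023: |R|=0.11914 <1
  x=-5.398: |R|=1.67250 >1
  x=-4.985: |R|=1.19213 >1
  x=-4.896: |R|=1.09792 >1
So |R|<1 on (-4.8000, 0).

(-4.8000, 0).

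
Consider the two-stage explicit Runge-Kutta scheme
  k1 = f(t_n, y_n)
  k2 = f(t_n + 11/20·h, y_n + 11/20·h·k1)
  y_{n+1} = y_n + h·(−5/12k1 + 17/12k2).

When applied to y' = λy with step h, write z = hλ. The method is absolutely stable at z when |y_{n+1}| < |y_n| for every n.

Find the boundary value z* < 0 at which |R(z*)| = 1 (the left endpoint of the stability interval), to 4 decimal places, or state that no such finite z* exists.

Test eqn y'=λy, z=hλ:
  k1=λy_n ⇒ h·k1=z·y_n;  k2=λ(1+11/20z)y_n ⇒ h·k2=z(1+11/20z)y_n
  y_{n+1}/y_n = 1 − 5/12z + 17/12z(1+11/20z) = 1 + z + 187/240z²
  so R(z) = 1 + z + 187/240z².

Solve |R(x)|<1 on ℝ⁻.
x=-0.76: |R|=0.6900
R=1: x+187/240x²=0 ⇒ x=−240/187=-1.2834; min R=1−1/(4·187/240)=0.6791>−1
Confirm numerically:
  x=-1.082: |R|=0.83019 <1
  x=-0.800: |R|=0.69867 <1
  x=-0.548: |R|=0.68599 <1
  x=-1.718: |R|=1.58173 >1
  x=-1.332: |R|=1.05042 >1
Interval (-1.2834, 0).

z* = -1.2834.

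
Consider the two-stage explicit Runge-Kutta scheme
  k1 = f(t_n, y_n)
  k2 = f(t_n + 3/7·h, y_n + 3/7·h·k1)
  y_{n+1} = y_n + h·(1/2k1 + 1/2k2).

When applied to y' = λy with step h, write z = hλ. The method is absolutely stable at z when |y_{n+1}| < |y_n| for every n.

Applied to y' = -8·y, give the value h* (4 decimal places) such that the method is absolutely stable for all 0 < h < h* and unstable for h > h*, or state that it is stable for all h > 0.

Test eqn y'=λy, z=hλ:
  k1=λy_n ⇒ h·k1=z·y_n;  k2=λ(1+3/7z)y_n ⇒ h·k2=z(1+3/7z)y_n
  y_{n+1}/y_n = 1 + 1/2z + 1/2z(1+3/7z) = 1 + z + 3/14z²
  so R(z) = 1 + z + 3/14z².

Boundary: |R(x)|=1, x<0.
x=-1.63: |R|=0.0607
R=1: x+3/14x²=0 ⇒ x=−14/3=-4.6667; min R=1−1/(4·3/14)=-0.1667>−1
Confirm numerically:
  x=-3.399: |R|=0.07669 <1
  x=-3.016: |R|=0.06680 <1
  x=-2.935: |R|=0.08909 <1
  x=-2.143: |R|=0.15890 <1
  x=-5.099: |R|=1.47239 >1
  x=-5.071: |R|=1.43937 >1
So |R|<1 on (-4.6667, 0).

(-4.6667,0); λ=-8 ⇒ h* = (14/3)/8 = 0.5833.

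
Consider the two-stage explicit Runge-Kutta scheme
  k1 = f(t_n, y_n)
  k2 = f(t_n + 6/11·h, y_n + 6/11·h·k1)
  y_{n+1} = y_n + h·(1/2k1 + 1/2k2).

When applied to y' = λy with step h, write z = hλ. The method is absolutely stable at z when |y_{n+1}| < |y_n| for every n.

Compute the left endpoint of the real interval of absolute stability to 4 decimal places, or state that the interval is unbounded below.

left endpoint -3.6667.

Set f=λy, z=hλ:
  k1=λy_n ⇒ h·k1=z·y_n;  k2=λ(1+6/11z)y_n ⇒ h·k2=z(1+6/11z)y_n
  y_{n+1}/y_n = 1 + 1/2z + 1/2z(1+6/11z) = 1 + z + 3/11z²
  so R(z) = 1 + z + 3/11z².

Boundary: |R(x)|=1, x<0.
x=-0.32: |R|=0.7079
R=1: x+3/11x²=0 ⇒ x=−11/3=-3.6667; min R=1−1/(4·3/11)=0.0833>−1
Confirm numerically:
  x=-3.642: |R|=0.97550 <1
  x=-3.237: |R|=0.62068 <1
  x=-2.127: |R|=0.10685 <1
  x=-1.937: |R|=0.08626 <1
  x=-4.132: |R|=1.52439 >1
  x=-4.117: |R|=1.50564 >1
  x=-3.913: |R|=1.26288 >1
So |R|<1 on (-3.6667, 0).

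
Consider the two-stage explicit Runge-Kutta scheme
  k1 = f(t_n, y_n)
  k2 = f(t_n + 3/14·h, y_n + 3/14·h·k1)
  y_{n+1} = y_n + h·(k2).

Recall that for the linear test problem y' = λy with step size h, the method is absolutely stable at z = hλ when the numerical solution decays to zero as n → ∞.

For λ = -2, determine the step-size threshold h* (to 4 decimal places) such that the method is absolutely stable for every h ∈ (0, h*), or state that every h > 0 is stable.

With y'=λy (z=hλ):
  k1=λy_n ⇒ h·k1=z·y_n;  k2=λ(1+3/14z)y_n ⇒ h·k2=z(1+3/14z)y_n
  y_{n+1}/y_n = 1 + z(1+3/14z) = 1 + z + 3/14z²
  so R(z) = 1 + z + 3/14z².

Find x<0 with |R(x)|<1.
x=-0.31: |R|=0.7106
R=1: x+3/14x²=0 ⇒ x=−14/3=-4.6667; min R=1−1/(4·3/14)=-0.1667>−1
Confirm numerically:
  x=-4.542: |R|=0.87866 <1
  x=-4.520: |R|=0.85794 <1
  x=-2.635: |R|=0.14717 <1
  x=-2.568: |R|=0.15487 <1
  x=-5.186: |R|=1.57713 >1
  x=-5.146: |R|=1.52857 >1
  x=-4.936: |R|=1.28488 >1
Interval (-4.6667, 0).

(-4.6667,0); λ=-2 ⇒ h* = (14/3)/2 = 2.3333.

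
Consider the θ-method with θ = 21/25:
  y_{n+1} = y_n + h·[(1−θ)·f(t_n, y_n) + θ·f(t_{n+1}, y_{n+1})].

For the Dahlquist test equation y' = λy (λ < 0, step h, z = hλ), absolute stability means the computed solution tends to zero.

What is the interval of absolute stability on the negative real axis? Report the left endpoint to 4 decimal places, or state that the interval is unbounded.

With y'=λy (z=hλ):
  y_{n+1} = y_n + z·[4/25·y_n + 21/25·y_{n+1}] ⇒ (1 − 21/25z)y_{n+1} = (1 + 4/25z)y_n
  Hence R(z) = (1 + 4/25z)/(1 − 21/25z).

Solve |R(x)|<1 on ℝ⁻.
x=-1.74: |R|=0.2931
x=-2: |R|=0.2537
x=-10: |R|=0.0638
x=-100: |R|=0.1765
θ=21/25≥1/2 ⇒ |1+4/25x|<|1−21/25x| ∀x<0 ⇒ unbounded interval.

unbounded; (−∞, 0).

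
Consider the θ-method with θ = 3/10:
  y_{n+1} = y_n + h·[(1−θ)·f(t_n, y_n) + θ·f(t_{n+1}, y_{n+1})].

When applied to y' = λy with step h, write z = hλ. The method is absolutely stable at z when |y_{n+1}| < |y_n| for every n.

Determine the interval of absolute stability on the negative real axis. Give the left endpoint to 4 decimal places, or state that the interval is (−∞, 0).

With y'=λy (z=hλ):
  y_{n+1} = y_n + z·[7/10·y_n + 3/10·y_{n+1}] ⇒ (1 − 3/10z)y_{n+1} = (1 + 7/10z)y_n
  R(z) = (1 + 7/10z)/(1 − 3/10z).

Need |R(x)|<1, x<0.
x=-0.35: |R|=0.6833
R=−1: 1+7/10x = −1+3/10x ⇒ -2/5x=2 ⇒ x=2/(-2/5)=-5.0000
Confirm numerically:
  x=-4.164: |R|=0.85132 <1
  x=-3.875: |R|=0.79191 <1
  x=-3.552: |R|=0.71960 <1
  x=-2.339: |R|=0.37451 <1
  x=-5.367: |R|=1.05624 >1
  x=-5.257: |R|=1.03989 >1
So |R|<1 on (-5.0000, 0).

z∈(-5.0000,0).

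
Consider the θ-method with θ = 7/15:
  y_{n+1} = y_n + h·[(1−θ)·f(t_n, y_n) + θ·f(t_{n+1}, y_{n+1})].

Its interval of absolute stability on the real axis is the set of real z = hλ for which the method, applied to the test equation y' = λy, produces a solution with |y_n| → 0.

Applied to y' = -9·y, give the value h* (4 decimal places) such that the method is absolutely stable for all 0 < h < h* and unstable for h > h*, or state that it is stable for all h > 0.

(-30.0000,0); λ=-9 ⇒ h* = (30)/9 = 3.3333.

With y'=λy (z=hλ):
  y_{n+1} = y_n + z·[8/15·y_n + 7/15·y_{n+1}] ⇒ (1 − 7/15z)y_{n+1} = (1 + 8/15z)y_n
  Hence R(z) = (1 + 8/15z)/(1 − 7/15z).

Solve |R(x)|<1 on ℝ⁻.
x=-0.71: |R|=0.4667
R=−1: 1+8/15x = −1+7/15x ⇒ -1/15x=2 ⇒ x=2/(-1/15)=-30.0000
Confirm numerically:
  x=-20.617: |R|=0.94111 <1
  x=-19.222: |R|=0.92793 <1
  x=-14.631: |R|=0.86911 <1
  x=-30.408: |R|=1.00179 >1
  x=-30.383: |R|=1.00168 >1
So |R|<1 on (-30.0000, 0).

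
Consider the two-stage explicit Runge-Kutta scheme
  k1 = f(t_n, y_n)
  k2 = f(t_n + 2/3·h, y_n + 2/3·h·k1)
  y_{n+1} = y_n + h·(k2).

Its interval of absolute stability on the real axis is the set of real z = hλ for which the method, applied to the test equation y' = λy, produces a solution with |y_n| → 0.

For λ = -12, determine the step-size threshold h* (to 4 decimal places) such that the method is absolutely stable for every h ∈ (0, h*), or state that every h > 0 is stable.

(-1.5000,0); λ=-12 ⇒ h* = (3/2)/12 = 0.1250.

On y'=λy, z=hλ:
  k1=λy_n ⇒ h·k1=z·y_n;  k2=λ(1+2/3z)y_n ⇒ h·k2=z(1+2/3z)y_n
  y_{n+1}/y_n = 1 + z(1+2/3z) = 1 + z + 2/3z²
  Hence R(z) = 1 + z + 2/3z².

Find x<0 with |R(x)|<1.
x=-1.25: |R|=0.7917
R=1: x+2/3x²=0 ⇒ x=−3/2=-1.5000; min R=1−1/(4·2/3)=0.6250>−1
Confirm numerically:
  x=-1.276: |R|=0.80945 <1
  x=-1.218: |R|=0.77102 <1
  x=-0.847: |R|=0.63127 <1
  x=-2.043: |R|=1.73957 >1
  x=-1.777: |R|=1.32815 >1
Stable set (-1.5000, 0).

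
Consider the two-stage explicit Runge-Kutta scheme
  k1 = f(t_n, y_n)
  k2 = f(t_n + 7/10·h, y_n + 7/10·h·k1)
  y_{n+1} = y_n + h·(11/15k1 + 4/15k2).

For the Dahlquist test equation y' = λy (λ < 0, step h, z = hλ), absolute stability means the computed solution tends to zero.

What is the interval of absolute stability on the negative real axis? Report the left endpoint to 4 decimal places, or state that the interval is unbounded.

Test eqn y'=λy, z=hλ:
  k1=λy_n ⇒ h·k1=z·y_n;  k2=λ(1+7/10z)y_n ⇒ h·k2=z(1+7/10z)y_n
  y_{n+1}/y_n = 1 + 11/15z + 4/15z(1+7/10z) = 1 + z + 14/75z²
  R(z) = 1 + z + 14/75z².

Find x<0 with |R(x)|<1.
x=-1.38: |R|=0.0245
R=1: x+14/75x²=0 ⇒ x=−75/14=-5.3571; min R=1−1/(4·14/75)=-0.3393>−1
Confirm numerically:
  x=-4.697: |R|=0.42120 <1
  x=-3.779: |R|=0.11324 <1
  x=-2.669: |R|=0.33927 <1
  x=-5.694: |R|=1.35804 >1
  x=-5.693: |R|=1.35691 >1
Interval (-5.3571, 0).

z∈(-5.3571,0).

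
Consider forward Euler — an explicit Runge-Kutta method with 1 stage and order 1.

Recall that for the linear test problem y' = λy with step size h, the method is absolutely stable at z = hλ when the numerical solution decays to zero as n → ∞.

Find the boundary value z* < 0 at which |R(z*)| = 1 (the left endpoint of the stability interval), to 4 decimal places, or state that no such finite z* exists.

Set f=λy, z=hλ:
  order 1, 1-stage ⇒ R(z)=1+z
  (e.g. R(-1.51)=-0.51000, |R|=0.51000)

Need |R(x)|<1, x<0.
x=-1.51: |R|=0.5100
|R(-2)|=1.0000 |R(-1.36)|=0.3600 |R(-0.76)|=0.2400
Bisect:
  x_lo=-2.5598 |R|=1.5598  x_hi=-0.0789 |R|=0.9211
  mid=-1.31932 |R|=0.31932 →hi
  mid=-1.93955 |R|=0.93955 →hi
  mid=-2.24966 |R|=1.24966 →lo
  mid=-2.09460 |R|=1.09460 →lo
  mid=-2.01707 |R|=1.01707 →lo
  mid=-1.97831 |R|=0.97831 →hi
  mid=-1.99769 |R|=0.99769 →hi
  mid=-2.00738 |R|=1.00738 →lo
  ...
  [-2.00011,-1.99996] ⇒ x*=-2.0000
So |R|<1 on (-2.0000, 0).

z* = -2.0000.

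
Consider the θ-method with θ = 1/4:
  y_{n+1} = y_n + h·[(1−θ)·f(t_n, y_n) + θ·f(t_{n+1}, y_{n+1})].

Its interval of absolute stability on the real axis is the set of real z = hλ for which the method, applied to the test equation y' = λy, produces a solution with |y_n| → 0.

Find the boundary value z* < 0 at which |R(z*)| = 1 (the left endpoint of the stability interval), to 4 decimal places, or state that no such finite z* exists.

left endpoint -4.0000.

On y'=λy, z=hλ:
  y_{n+1} = y_n + z·[3/4·y_n + 1/4·y_{n+1}] ⇒ (1 − 1/4z)y_{n+1} = (1 + 3/4z)y_n
  so R(z) = (1 + 3/4z)/(1 − 1/4z).

Find x<0 with |R(x)|<1.
x=-0.55: |R|=0.5165
R=−1: 1+3/4x = −1+1/4x ⇒ -1/2x=2 ⇒ x=2/(-1/2)=-4.0000
Confirm numerically:
  x=-3.212: |R|=0.78148 <1
  x=-3.088: |R|=0.74266 <1
  x=-3.030: |R|=0.72404 <1
  x=-4.481: |R|=1.11343 >1
  x=-4.253: |R|=1.06131 >1
Stable set (-4.0000, 0).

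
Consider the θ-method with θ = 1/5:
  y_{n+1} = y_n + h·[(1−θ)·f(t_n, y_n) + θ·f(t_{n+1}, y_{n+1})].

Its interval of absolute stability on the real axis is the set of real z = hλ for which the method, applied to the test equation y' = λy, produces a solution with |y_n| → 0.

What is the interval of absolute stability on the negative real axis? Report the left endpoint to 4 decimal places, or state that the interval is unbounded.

On y'=λy, z=hλ:
  y_{n+1} = y_n + z·[4/5·y_n + 1/5·y_{n+1}] ⇒ (1 − 1/5z)y_{n+1} = (1 + 4/5z)y_n
  Hence R(z) = (1 + 4/5z)/(1 − 1/5z).

Need |R(x)|<1, x<0.
x=-0.46: |R|=0.5788
R=−1: 1+4/5x = −1+1/5x ⇒ -3/5x=2 ⇒ x=2/(-3/5)=-3.3333
Confirm numerically:
  x=-2.042: |R|=0.44987 <1
  x=-2.024: |R|=0.44077 <1
  x=-1.609: |R|=0.21728 <1
  x=-3.606: |R|=1.09505 >1
  x=-3.574: |R|=1.08421 >1
So |R|<1 on (-3.3333, 0).

z∈(-3.3333,0).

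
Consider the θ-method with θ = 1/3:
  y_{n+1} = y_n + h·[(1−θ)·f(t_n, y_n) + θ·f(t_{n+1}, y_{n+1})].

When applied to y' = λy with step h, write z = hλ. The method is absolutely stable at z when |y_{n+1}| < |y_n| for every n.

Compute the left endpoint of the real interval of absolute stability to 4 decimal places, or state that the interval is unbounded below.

On y'=λy, z=hλ:
  y_{n+1} = y_n + z·[2/3·y_n + 1/3·y_{n+1}] ⇒ (1 − 1/3z)y_{n+1} = (1 + 2/3z)y_n
  R(z) = (1 + 2/3z)/(1 − 1/3z).

Find x<0 with |R(x)|<1.
x=-1.27: |R|=0.1077
R=−1: 1+2/3x = −1+1/3x ⇒ -1/3x=2 ⇒ x=2/(-1/3)=-6.0000
Confirm numerically:
  x=-5.757: |R|=0.97225 <1
  x=-4.118: |R|=0.73560 <1
  x=-3.107: |R|=0.52628 <1
  x=-3.056: |R|=0.51387 <1
  x=-6.304: |R|=1.03267 >1
  x=-6.073: |R|=1.00805 >1
Stable set (-6.0000, 0).

left endpoint -6.0000.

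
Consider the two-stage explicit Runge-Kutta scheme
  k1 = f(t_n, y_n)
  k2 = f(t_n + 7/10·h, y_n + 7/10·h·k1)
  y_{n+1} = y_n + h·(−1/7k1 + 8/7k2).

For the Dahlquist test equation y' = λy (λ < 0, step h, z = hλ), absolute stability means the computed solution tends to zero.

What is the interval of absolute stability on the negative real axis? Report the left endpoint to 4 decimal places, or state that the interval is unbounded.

(-1.2500, 0).

With y'=λy (z=hλ):
  k1=λy_n ⇒ h·k1=z·y_n;  k2=λ(1+7/10z)y_n ⇒ h·k2=z(1+7/10z)y_n
  y_{n+1}/y_n = 1 − 1/7z + 8/7z(1+7/10z) = 1 + z + 4/5z²
  so R(z) = 1 + z + 4/5z².

Boundary: |R(x)|=1, x<0.
x=-0.73: |R|=0.6963
R=1: x+4/5x²=0 ⇒ x=−5/4=-1.2500; min R=1−1/(4·4/5)=0.6875>−1
Confirm numerically:
  x=-1.169: |R|=0.92425 <1
  x=-0.968: |R|=0.78162 <1
  x=-0.792: |R|=0.70981 <1
  x=-0.693: |R|=0.69120 <1
  x=-1.770: |R|=1.73632 >1
  x=-1.717: |R|=1.64147 >1
  x=-1.476: |R|=1.26686 >1
Stable set (-1.2500, 0).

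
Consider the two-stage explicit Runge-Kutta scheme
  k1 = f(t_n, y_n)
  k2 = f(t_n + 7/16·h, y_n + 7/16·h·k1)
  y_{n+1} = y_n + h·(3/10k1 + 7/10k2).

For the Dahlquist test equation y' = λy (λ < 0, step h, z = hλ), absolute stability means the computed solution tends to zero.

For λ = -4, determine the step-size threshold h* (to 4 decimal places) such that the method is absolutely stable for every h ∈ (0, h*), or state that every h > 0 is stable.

Test eqn y'=λy, z=hλ:
  k1=λy_n ⇒ h·k1=z·y_n;  k2=λ(1+7/16z)y_n ⇒ h·k2=z(1+7/16z)y_n
  y_{n+1}/y_n = 1 + 3/10z + 7/10z(1+7/16z) = 1 + z + 49/160z²
  so R(z) = 1 + z + 49/160z².

Boundary: |R(x)|=1, x<0.
x=-1.08: |R|=0.2772
R=1: x+49/160x²=0 ⇒ x=−160/49=-3.2653; min R=1−1/(4·49/160)=0.1837>−1
Confirm numerically:
  x=-2.885: |R|=0.66399 <1
  x=-2.715: |R|=0.54244 <1
  x=-2.427: |R|=0.37691 <1
  x=-2.342: |R|=0.33777 <1
  x=-3.661: |R|=1.44364 >1
  x=-3.353: |R|=1.09005 >1
Stable set (-3.2653, 0).

(-3.2653,0); λ=-4 ⇒ h* = (160/49)/4 = 0.8163.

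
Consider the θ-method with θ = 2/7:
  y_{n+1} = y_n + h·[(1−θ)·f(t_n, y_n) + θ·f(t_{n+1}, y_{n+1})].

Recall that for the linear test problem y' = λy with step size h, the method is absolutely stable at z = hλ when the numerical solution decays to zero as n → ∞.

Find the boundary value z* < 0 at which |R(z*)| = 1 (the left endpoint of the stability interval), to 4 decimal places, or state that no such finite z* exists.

z* = -4.6667.

Set f=λy, z=hλ:
  y_{n+1} = y_n + z·[5/7·y_n + 2/7·y_{n+1}] ⇒ (1 − 2/7z)y_{n+1} = (1 + 5/7z)y_n
  so R(z) = (1 + 5/7z)/(1 − 2/7z).

Need |R(x)|<1, x<0.
x=-1.52: |R|=0.0598
R=−1: 1+5/7x = −1+2/7x ⇒ -3/7x=2 ⇒ x=2/(-3/7)=-4.6667
Confirm numerically:
  x=-3.906: |R|=0.84594 <1
  x=-3.000: |R|=0.61538 <1
  x=-2.555: |R|=0.47688 <1
  x=-2.504: |R|=0.45969 <1
  x=-5.117: |R|=1.07839 >1
  x=-4.891: |R|=1.04010 >1
So |R|<1 on (-4.6667, 0).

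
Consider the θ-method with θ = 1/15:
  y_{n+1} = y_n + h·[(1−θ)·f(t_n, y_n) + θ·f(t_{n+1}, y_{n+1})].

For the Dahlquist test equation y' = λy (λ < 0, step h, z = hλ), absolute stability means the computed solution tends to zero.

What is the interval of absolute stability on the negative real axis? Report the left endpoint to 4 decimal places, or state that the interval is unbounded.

On y'=λy, z=hλ:
  y_{n+1} = y_n + z·[14/15·y_n + 1/15·y_{n+1}] ⇒ (1 − 1/15z)y_{n+1} = (1 + 14/15z)y_n
  Hence R(z) = (1 + 14/15z)/(1 − 1/15z).

Need |R(x)|<1, x<0.
x=-1.44: |R|=0.3139
R=−1: 1+14/15x = −1+1/15x ⇒ -13/15x=2 ⇒ x=2/(-13/15)=-2.3077
Confirm numerically:
  x=-2.004: |R|=0.76782 <1
  x=-1.882: |R|=0.67220 <1
  x=-1.664: |R|=0.49784 <1
  x=-2.717: |R|=1.30033 >1
  x=-2.691: |R|=1.28167 >1
So |R|<1 on (-2.3077, 0).

(-2.3077, 0).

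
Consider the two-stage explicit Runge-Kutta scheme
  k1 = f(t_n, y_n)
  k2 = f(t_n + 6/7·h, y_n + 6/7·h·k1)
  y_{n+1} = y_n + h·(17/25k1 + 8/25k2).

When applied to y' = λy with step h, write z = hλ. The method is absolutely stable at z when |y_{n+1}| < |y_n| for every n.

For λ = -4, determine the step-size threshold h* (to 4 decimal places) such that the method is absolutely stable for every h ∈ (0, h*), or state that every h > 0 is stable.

(-3.6458,0); λ=-4 ⇒ h* = (175/48)/4 = 0.9115.

Test eqn y'=λy, z=hλ:
  k1=λy_n ⇒ h·k1=z·y_n;  k2=λ(1+6/7z)y_n ⇒ h·k2=z(1+6/7z)y_n
  y_{n+1}/y_n = 1 + 17/25z + 8/25z(1+6/7z) = 1 + z + 48/175z²
  Hence R(z) = 1 + z + 48/175z².

Need |R(x)|<1, x<0.
x=-0.64: |R|=0.4723
R=1: x+48/175x²=0 ⇒ x=−175/48=-3.6458; min R=1−1/(4·48/175)=0.0885>−1
Confirm numerically:
  x=-3.420: |R|=0.78816 <1
  x=-2.811: |R|=0.35633 <1
  x=-2.754: |R|=0.32632 <1
  x=-4.243: |R|=1.69498 >1
  x=-3.960: |R|=1.34124 >1
  x=-3.794: |R|=1.15419 >1
So |R|<1 on (-3.6458, 0).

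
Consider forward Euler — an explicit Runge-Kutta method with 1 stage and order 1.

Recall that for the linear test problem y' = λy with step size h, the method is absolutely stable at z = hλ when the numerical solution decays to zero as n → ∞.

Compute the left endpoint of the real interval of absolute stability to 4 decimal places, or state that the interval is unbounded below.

z* = -2.0000.

On y'=λy, z=hλ:
  order 1, 1-stage ⇒ R(z)=1+z
  (e.g. R(-0.91)=0.09000, |R|=0.09000)

Need |R(x)|<1, x<0.
x=-0.91: |R|=0.0900
|R(-2.27)|=1.2700 |R(-2.24)|=1.2400 |R(-0.7)|=0.3000
Bisect:
  x_lo=-2.6287 |R|=1.6287  x_hi=-0.3570 |R|=0.6430
  mid=-1.49286 |R|=0.49286 →hi
  mid=-2.06078 |R|=1.06078 →lo
  mid=-1.77682 |R|=0.77682 →hi
  mid=-1.91880 |R|=0.91880 →hi
  mid=-1.98979 |R|=0.98979 →hi
  mid=-2.02529 |R|=1.02529 →lo
  mid=-2.00754 |R|=1.00754 →lo
  mid=-1.99867 |R|=0.99867 →hi
  ...
  [-2.00005,-1.99991] ⇒ x*=-2.0000
So |R|<1 on (-2.0000, 0).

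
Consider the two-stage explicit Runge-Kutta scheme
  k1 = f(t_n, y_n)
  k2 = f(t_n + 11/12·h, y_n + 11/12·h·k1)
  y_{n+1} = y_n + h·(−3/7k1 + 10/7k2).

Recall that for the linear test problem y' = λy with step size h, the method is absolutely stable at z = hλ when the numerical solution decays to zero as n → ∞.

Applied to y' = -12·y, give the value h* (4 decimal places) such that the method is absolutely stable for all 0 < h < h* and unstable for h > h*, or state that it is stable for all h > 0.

(-0.7636,0); λ=-12 ⇒ h* = (42/55)/12 = 0.0636.

Set f=λy, z=hλ:
  k1=λy_n ⇒ h·k1=z·y_n;  k2=λ(1+11/12z)y_n ⇒ h·k2=z(1+11/12z)y_n
  y_{n+1}/y_n = 1 − 3/7z + 10/7z(1+11/12z) = 1 + z + 55/42z²
  ⇒ R(z) = 1 + z + 55/42z².

Boundary: |R(x)|=1, x<0.
x=-0.79: |R|=1.0273
R=1: x+55/42x²=0 ⇒ x=−42/55=-0.7636; min R=1−1/(4·55/42)=0.8091>−1
Confirm numerically:
  x=-0.661: |R|=0.91116 <1
  x=-0.446: |R|=0.81449 <1
  x=-0.383: |R|=0.80909 <1
  x=-1.318: |R|=1.95681 >1
  x=-0.867: |R|=1.11735 >1
Stable set (-0.7636, 0).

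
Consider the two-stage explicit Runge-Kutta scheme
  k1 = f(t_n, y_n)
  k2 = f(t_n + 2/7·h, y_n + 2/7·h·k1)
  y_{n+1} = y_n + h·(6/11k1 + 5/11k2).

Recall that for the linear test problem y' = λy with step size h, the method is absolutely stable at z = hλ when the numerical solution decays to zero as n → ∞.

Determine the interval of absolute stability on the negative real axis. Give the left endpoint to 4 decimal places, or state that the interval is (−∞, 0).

Set f=λy, z=hλ:
  k1=λy_n ⇒ h·k1=z·y_n;  k2=λ(1+2/7z)y_n ⇒ h·k2=z(1+2/7z)y_n
  y_{n+1}/y_n = 1 + 6/11z + 5/11z(1+2/7z) = 1 + z + 10/77z²
  R(z) = 1 + z + 10/77z².

Solve |R(x)|<1 on ℝ⁻.
x=-0.69: |R|=0.3718
R=1: x+10/77x²=0 ⇒ x=−77/10=-7.7000; min R=1−1/(4·10/77)=-0.9250>−1
Confirm numerically:
  x=-4.576: |R|=0.85655 <1
  x=-4.392: |R|=0.88685 <1
  x=-3.152: |R|=0.86173 <1
  x=-3.112: |R|=0.85427 <1
  x=-8.055: |R|=1.37137 >1
  x=-7.789: |R|=1.09003 >1
Stable set (-7.7000, 0).

z∈(-7.7000,0).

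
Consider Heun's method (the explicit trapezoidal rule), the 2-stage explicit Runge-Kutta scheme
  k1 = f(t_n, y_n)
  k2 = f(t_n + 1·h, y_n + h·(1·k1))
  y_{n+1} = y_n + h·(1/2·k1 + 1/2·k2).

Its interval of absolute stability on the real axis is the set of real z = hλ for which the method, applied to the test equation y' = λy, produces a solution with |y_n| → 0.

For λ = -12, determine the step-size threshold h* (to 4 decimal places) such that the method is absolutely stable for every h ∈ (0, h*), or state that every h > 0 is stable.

Test eqn y'=λy, z=hλ:
  order 2, 2-stage ⇒ R(z)=1+z+z^2/2
  (e.g. R(-0.39)=0.68605, |R|=0.68605)

Find x<0 with |R(x)|<1.
x=-0.39: |R|=0.6861
|R(-2.24)|=1.2688 |R(-1.09)|=0.5040 |R(-0.58)|=0.5882
Bisect:
  x_lo=-2.5989 |R|=1.7782  x_hi=-0.3975 |R|=0.6815
  mid=-1.49817 |R|=0.62409 →hi
  mid=-2.04853 |R|=1.04971 →lo
  mid=-1.77335 |R|=0.79904 →hi
  mid=-1.91094 |R|=0.91491 →hi
  mid=-1.97973 |R|=0.97994 →hi
  mid=-2.01413 |R|=1.01423 →lo
  mid=-1.99693 |R|=0.99694 →hi
  mid=-2.00553 |R|=1.00555 →lo
  mid=-2.00123 |R|=1.00123 →lo
  mid=-1.99908 |R|=0.99908 →hi
  ...
  [-2.00002,-1.99989] ⇒ x*=-2.0000
Interval (-2.0000, 0).

(-2.0000,0); λ=-12 ⇒ h* = 0.1667.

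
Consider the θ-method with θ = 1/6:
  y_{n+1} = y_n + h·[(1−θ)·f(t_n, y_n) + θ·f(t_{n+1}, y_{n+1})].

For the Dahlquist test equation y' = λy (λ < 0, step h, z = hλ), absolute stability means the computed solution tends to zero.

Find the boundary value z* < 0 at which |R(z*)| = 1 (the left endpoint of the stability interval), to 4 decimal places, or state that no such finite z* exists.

z* = -3.0000.

Set f=λy, z=hλ:
  y_{n+1} = y_n + z·[5/6·y_n + 1/6·y_{n+1}] ⇒ (1 − 1/6z)y_{n+1} = (1 + 5/6z)y_n
  ⇒ R(z) = (1 + 5/6z)/(1 − 1/6z).

Need |R(x)|<1, x<0.
x=-1.03: |R|=0.1209
R=−1: 1+5/6x = −1+1/6x ⇒ -2/3x=2 ⇒ x=2/(-2/3)=-3.0000
Confirm numerically:
  x=-2.975: |R|=0.98886 <1
  x=-2.744: |R|=0.88289 <1
  x=-2.514: |R|=0.77167 <1
  x=-1.281: |R|=0.05562 <1
  x=-3.463: |R|=1.19571 >1
  x=-3.132: |R|=1.05782 >1
Stable set (-3.0000, 0).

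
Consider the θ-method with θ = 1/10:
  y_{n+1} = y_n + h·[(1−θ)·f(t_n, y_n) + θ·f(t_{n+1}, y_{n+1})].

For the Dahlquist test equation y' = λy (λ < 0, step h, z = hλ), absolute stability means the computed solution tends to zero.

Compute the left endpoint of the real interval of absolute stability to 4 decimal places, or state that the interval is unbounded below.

z* = -2.5000.

On y'=λy, z=hλ:
  y_{n+1} = y_n + z·[9/10·y_n + 1/10·y_{n+1}] ⇒ (1 − 1/10z)y_{n+1} = (1 + 9/10z)y_n
  Hence R(z) = (1 + 9/10z)/(1 − 1/10z).

Need |R(x)|<1, x<0.
x=-1.14: |R|=0.0233
R=−1: 1+9/10x = −1+1/10x ⇒ -4/5x=2 ⇒ x=2/(-4/5)=-2.5000
Confirm numerically:
  x=-2.232: |R|=0.82472 <1
  x=-1.836: |R|=0.55120 <1
  x=-1.234: |R|=0.09845 <1
  x=-2.880: |R|=1.23602 >1
  x=-2.572: |R|=1.04582 >1
Stable set (-2.5000, 0).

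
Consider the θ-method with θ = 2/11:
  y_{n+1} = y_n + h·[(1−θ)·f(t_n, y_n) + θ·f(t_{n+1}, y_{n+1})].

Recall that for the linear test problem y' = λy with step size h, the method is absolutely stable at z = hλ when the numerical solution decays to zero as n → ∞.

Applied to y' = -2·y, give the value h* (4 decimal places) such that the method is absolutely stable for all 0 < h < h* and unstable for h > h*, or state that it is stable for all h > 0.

(-3.1429,0); λ=-2 ⇒ h* = (22/7)/2 = 1.5714.

Set f=λy, z=hλ:
  y_{n+1} = y_n + z·[9/11·y_n + 2/11·y_{n+1}] ⇒ (1 − 2/11z)y_{n+1} = (1 + 9/11z)y_n
  ⇒ R(z) = (1 + 9/11z)/(1 − 2/11z).

Need |R(x)|<1, x<0.
x=-0.64: |R|=0.4267
R=−1: 1+9/11x = −1+2/11x ⇒ -7/11x=2 ⇒ x=2/(-7/11)=-3.1429
Confirm numerically:
  x=-2.835: |R|=0.87073 <1
  x=-2.219: |R|=0.58110 <1
  x=-1.338: |R|=0.07619 <1
  x=-1.321: |R|=0.06517 <1
  x=-3.721: |R|=1.21944 >1
  x=-3.525: |R|=1.14820 >1
  x=-3.299: |R|=1.06211 >1
So |R|<1 on (-3.1429, 0).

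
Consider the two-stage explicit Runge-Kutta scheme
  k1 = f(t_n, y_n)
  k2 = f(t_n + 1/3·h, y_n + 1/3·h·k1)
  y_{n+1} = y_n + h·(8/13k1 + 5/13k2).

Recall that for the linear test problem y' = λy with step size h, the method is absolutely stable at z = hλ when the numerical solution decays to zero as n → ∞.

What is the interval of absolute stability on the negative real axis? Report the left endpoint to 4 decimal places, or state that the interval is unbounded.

With y'=λy (z=hλ):
  k1=λy_n ⇒ h·k1=z·y_n;  k2=λ(1+1/3z)y_n ⇒ h·k2=z(1+1/3z)y_n
  y_{n+1}/y_n = 1 + 8/13z + 5/13z(1+1/3z) = 1 + z + 5/39z²
  ⇒ R(z) = 1 + z + 5/39z².

Boundary: |R(x)|=1, x<0.
x=-1.39: |R|=0.1423
R=1: x+5/39x²=0 ⇒ x=−39/5=-7.8000; min R=1−1/(4·5/39)=-0.9500>−1
Confirm numerically:
  x=-5.501: |R|=0.62138 <1
  x=-5.462: |R|=0.63720 <1
  x=-3.807: |R|=0.94889 <1
  x=-8.065: |R|=1.27400 >1
  x=-8.024: |R|=1.23043 >1
  x=-7.839: |R|=1.03919 >1
Interval (-7.8000, 0).

z∈(-7.8000,0).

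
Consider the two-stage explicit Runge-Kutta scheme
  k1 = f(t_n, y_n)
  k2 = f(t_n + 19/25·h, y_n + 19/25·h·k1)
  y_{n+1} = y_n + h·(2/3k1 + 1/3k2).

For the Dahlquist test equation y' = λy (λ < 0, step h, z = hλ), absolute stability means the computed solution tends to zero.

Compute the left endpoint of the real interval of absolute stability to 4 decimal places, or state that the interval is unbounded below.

z* = -3.9474.

Set f=λy, z=hλ:
  k1=λy_n ⇒ h·k1=z·y_n;  k2=λ(1+19/25z)y_n ⇒ h·k2=z(1+19/25z)y_n
  y_{n+1}/y_n = 1 + 2/3z + 1/3z(1+19/25z) = 1 + z + 19/75z²
  R(z) = 1 + z + 19/75z².

Need |R(x)|<1, x<0.
x=-0.49: |R|=0.5708
R=1: x+19/75x²=0 ⇒ x=−75/19=-3.9474; min R=1−1/(4·19/75)=0.0132>−1
Confirm numerically:
  x=-3.239: |R|=0.41875 <1
  x=-2.680: |R|=0.13954 <1
  x=-2.381: |R|=0.05519 <1
  x=-1.585: |R|=0.05143 <1
  x=-4.372: |R|=1.47031 >1
  x=-4.013: |R|=1.06672 >1
  x=-3.990: |R|=1.04309 >1
Interval (-3.9474, 0).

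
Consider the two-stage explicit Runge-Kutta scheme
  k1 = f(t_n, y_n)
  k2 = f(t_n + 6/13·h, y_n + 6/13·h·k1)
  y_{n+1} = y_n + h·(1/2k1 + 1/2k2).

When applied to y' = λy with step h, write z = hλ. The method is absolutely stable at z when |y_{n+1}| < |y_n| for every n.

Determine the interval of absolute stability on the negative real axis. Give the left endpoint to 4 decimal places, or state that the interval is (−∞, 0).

Test eqn y'=λy, z=hλ:
  k1=λy_n ⇒ h·k1=z·y_n;  k2=λ(1+6/13z)y_n ⇒ h·k2=z(1+6/13z)y_n
  y_{n+1}/y_n = 1 + 1/2z + 1/2z(1+6/13z) = 1 + z + 3/13z²
  ⇒ R(z) = 1 + z + 3/13z².

Find x<0 with |R(x)|<1.
x=-1.29: |R|=0.0940
R=1: x+3/13x²=0 ⇒ x=−13/3=-4.3333; min R=1−1/(4·3/13)=-0.0833>−1
Confirm numerically:
  x=-3.885: |R|=0.59805 <1
  x=-3.032: |R|=0.08947 <1
  x=-3.020: |R|=0.08471 <1
  x=-4.768: |R|=1.47827 >1
  x=-4.496: |R|=1.16877 >1
Interval (-4.3333, 0).

z∈(-4.3333,0).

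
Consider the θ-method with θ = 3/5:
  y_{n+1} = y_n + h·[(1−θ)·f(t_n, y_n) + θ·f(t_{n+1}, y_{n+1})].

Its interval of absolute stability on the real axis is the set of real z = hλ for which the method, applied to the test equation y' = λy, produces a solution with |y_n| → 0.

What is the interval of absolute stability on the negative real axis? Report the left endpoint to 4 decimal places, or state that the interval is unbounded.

(−∞, 0) — no finite endpoint.

Set f=λy, z=hλ:
  y_{n+1} = y_n + z·[2/5·y_n + 3/5·y_{n+1}] ⇒ (1 − 3/5z)y_{n+1} = (1 + 2/5z)y_n
  R(z) = (1 + 2/5z)/(1 − 3/5z).

Find x<0 with |R(x)|<1.
x=-1.63: |R|=0.1759
x=-2: |R|=0.0909
x=-10: |R|=0.4286
x=-100: |R|=0.6393
θ=3/5≥1/2 ⇒ |1+2/5x|<|1−3/5x| ∀x<0 ⇒ stable on all of ℝ⁻.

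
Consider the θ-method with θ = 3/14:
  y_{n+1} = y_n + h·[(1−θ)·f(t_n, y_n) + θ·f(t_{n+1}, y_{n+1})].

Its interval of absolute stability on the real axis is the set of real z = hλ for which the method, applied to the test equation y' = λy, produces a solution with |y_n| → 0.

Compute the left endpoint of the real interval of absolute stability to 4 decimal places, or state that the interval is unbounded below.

z* = -3.5000.

Test eqn y'=λy, z=hλ:
  y_{n+1} = y_n + z·[11/14·y_n + 3/14·y_{n+1}] ⇒ (1 − 3/14z)y_{n+1} = (1 + 11/14z)y_n
  R(z) = (1 + 11/14z)/(1 − 3/14z).

Solve |R(x)|<1 on ℝ⁻.
x=-1.4: |R|=0.0769
R=−1: 1+11/14x = −1+3/14x ⇒ -4/7x=2 ⇒ x=2/(-4/7)=-3.5000
Confirm numerically:
  x=-3.023: |R|=0.83458 <1
  x=-2.491: |R|=0.62409 <1
  x=-2.484: |R|=0.62111 <1
  x=-1.856: |R|=0.32788 <1
  x=-4.067: |R|=1.17312 >1
  x=-3.632: |R|=1.04242 >1
So |R|<1 on (-3.5000, 0).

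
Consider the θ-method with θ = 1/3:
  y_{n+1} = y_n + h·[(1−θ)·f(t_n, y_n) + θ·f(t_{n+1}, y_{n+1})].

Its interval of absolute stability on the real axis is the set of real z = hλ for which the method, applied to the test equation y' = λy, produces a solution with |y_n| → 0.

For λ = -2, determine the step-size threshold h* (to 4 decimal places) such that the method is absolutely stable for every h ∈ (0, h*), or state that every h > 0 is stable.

(-6.0000,0); λ=-2 ⇒ h* = (6)/2 = 3.0000.

With y'=λy (z=hλ):
  y_{n+1} = y_n + z·[2/3·y_n + 1/3·y_{n+1}] ⇒ (1 − 1/3z)y_{n+1} = (1 + 2/3z)y_n
  so R(z) = (1 + 2/3z)/(1 − 1/3z).

Find x<0 with |R(x)|<1.
x=-1.2: |R|=0.1429
R=−1: 1+2/3x = −1+1/3x ⇒ -1/3x=2 ⇒ x=2/(-1/3)=-6.0000
Confirm numerically:
  x=-4.493: |R|=0.79888 <1
  x=-3.978: |R|=0.71023 <1
  x=-3.409: |R|=0.59572 <1
  x=-6.392: |R|=1.04174 >1
  x=-6.340: |R|=1.03640 >1
Interval (-6.0000, 0).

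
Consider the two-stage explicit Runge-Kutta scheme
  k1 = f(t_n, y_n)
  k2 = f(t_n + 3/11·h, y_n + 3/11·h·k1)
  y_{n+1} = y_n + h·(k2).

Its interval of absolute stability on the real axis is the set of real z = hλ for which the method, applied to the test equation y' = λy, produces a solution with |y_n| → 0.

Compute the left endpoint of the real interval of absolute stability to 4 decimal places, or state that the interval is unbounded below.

z* = -3.6667.

With y'=λy (z=hλ):
  k1=λy_n ⇒ h·k1=z·y_n;  k2=λ(1+3/11z)y_n ⇒ h·k2=z(1+3/11z)y_n
  y_{n+1}/y_n = 1 + z(1+3/11z) = 1 + z + 3/11z²
  R(z) = 1 + z + 3/11z².

Need |R(x)|<1, x<0.
x=-0.51: |R|=0.5609
R=1: x+3/11x²=0 ⇒ x=−11/3=-3.6667; min R=1−1/(4·3/11)=0.0833>−1
Confirm numerically:
  x=-3.642: |R|=0.97550 <1
  x=-3.412: |R|=0.76302 <1
  x=-2.680: |R|=0.27884 <1
  x=-1.984: |R|=0.08952 <1
  x=-3.836: |R|=1.17715 >1
  x=-3.828: |R|=1.16843 >1
So |R|<1 on (-3.6667, 0).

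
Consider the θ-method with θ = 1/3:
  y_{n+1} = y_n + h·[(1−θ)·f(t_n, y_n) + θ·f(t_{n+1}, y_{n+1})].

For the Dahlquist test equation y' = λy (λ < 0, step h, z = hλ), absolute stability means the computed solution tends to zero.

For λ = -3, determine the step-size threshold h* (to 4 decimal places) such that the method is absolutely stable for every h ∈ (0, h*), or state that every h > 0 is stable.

Set f=λy, z=hλ:
  y_{n+1} = y_n + z·[2/3·y_n + 1/3·y_{n+1}] ⇒ (1 − 1/3z)y_{n+1} = (1 + 2/3z)y_n
  R(z) = (1 + 2/3z)/(1 − 1/3z).

Find x<0 with |R(x)|<1.
x=-1.65: |R|=0.0645
R=−1: 1+2/3x = −1+1/3x ⇒ -1/3x=2 ⇒ x=2/(-1/3)=-6.0000
Confirm numerically:
  x=-5.345: |R|=0.92151 <1
  x=-5.115: |R|=0.89094 <1
  x=-4.084: |R|=0.72953 <1
  x=-6.564: |R|=1.05897 >1
  x=-6.517: |R|=1.05432 >1
  x=-6.289: |R|=1.03111 >1
Stable set (-6.0000, 0).

(-6.0000,0); λ=-3 ⇒ h* = (6)/3 = 2.0000.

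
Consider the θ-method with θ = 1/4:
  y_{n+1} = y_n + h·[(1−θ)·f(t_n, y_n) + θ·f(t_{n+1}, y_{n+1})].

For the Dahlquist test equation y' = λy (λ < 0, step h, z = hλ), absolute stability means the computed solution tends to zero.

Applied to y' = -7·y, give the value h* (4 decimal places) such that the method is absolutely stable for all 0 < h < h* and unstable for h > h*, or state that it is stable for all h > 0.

(-4.0000,0); λ=-7 ⇒ h* = (4)/7 = 0.5714.

With y'=λy (z=hλ):
  y_{n+1} = y_n + z·[3/4·y_n + 1/4·y_{n+1}] ⇒ (1 − 1/4z)y_{n+1} = (1 + 3/4z)y_n
  R(z) = (1 + 3/4z)/(1 − 1/4z).

Boundary: |R(x)|=1, x<0.
x=-1.72: |R|=0.2028
R=−1: 1+3/4x = −1+1/4x ⇒ -1/2x=2 ⇒ x=2/(-1/2)=-4.0000
Confirm numerically:
  x=-3.457: |R|=0.85437 <1
  x=-3.233: |R|=0.78792 <1
  x=-3.112: |R|=0.75028 <1
  x=-2.740: |R|=0.62611 <1
  x=-4.501: |R|=1.11787 >1
  x=-4.318: |R|=1.07646 >1
  x=-4.160: |R|=1.03922 >1
Interval (-4.0000, 0).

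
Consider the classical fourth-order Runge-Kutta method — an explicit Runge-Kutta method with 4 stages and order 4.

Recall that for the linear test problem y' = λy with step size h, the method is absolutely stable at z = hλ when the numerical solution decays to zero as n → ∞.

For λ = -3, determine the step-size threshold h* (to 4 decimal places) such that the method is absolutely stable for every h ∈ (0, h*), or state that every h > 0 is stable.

Set f=λy, z=hλ:
  order 4, 4-stage ⇒ R(z)=1+z+z^2/2+z^3/6+z^4/24
  (e.g. R(-0.62)=0.53864, |R|=0.53864)

Boundary: |R(x)|=1, x<0.
x=-0.62: |R|=0.5386
|R(-3.13)|=1.6569 |R(-2.19)|=0.4159 |R(-0.81)|=0.4474
Bisect:
  x_lo=-3.3108 |R|=2.1276  x_hi=-0.2934 |R|=0.7458
  mid=-1.80207 |R|=0.28572 →hi
  mid=-2.55641 |R|=0.70631 →hi
  mid=-2.93359 |R|=1.24759 →lo
  mid=-2.74500 |R|=0.94093 →hi
  mid=-2.83929 |R|=1.08451 →lo
  mid=-2.79215 |R|=1.01038 →lo
  mid=-2.76857 |R|=0.97508 →hi
  mid=-2.78036 |R|=0.99259 →hi
  ...
  [-2.78533,-2.78515] ⇒ x*=-2.7853
Stable set (-2.7853, 0).

(-2.7853,0); λ=-3 ⇒ h* = 0.9284.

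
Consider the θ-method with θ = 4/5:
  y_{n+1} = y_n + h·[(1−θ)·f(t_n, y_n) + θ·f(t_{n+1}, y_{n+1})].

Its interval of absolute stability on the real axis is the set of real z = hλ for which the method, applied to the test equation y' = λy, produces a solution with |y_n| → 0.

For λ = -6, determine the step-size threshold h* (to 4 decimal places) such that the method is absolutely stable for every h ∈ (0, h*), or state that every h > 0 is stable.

(−∞, 0) — no finite endpoint. Any h>0 works for λ=-6.

Test eqn y'=λy, z=hλ:
  y_{n+1} = y_n + z·[1/5·y_n + 4/5·y_{n+1}] ⇒ (1 − 4/5z)y_{n+1} = (1 + 1/5z)y_n
  so R(z) = (1 + 1/5z)/(1 − 4/5z).

Boundary: |R(x)|=1, x<0.
x=-0.89: |R|=0.4801
x=-2: |R|=0.2308
x=-10: |R|=0.1111
x=-100: |R|=0.2346
θ=4/5≥1/2 ⇒ |1+1/5x|<|1−4/5x| ∀x<0 ⇒ interval (−∞,0).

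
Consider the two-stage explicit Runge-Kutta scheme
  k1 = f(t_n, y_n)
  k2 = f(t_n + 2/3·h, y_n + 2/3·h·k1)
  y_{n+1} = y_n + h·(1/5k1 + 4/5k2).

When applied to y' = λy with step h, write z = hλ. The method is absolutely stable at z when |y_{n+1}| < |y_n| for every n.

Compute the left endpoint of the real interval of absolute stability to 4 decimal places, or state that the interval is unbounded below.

z* = -1.8750.

With y'=λy (z=hλ):
  k1=λy_n ⇒ h·k1=z·y_n;  k2=λ(1+2/3z)y_n ⇒ h·k2=z(1+2/3z)y_n
  y_{n+1}/y_n = 1 + 1/5z + 4/5z(1+2/3z) = 1 + z + 8/15z²
  Hence R(z) = 1 + z + 8/15z².

Boundary: |R(x)|=1, x<0.
x=-0.43: |R|=0.6686
R=1: x+8/15x²=0 ⇒ x=−15/8=-1.8750; min R=1−1/(4·8/15)=0.5312>−1
Confirm numerically:
  x=-1.484: |R|=0.69054 <1
  x=-1.401: |R|=0.64583 <1
  x=-1.206: |R|=0.56970 <1
  x=-0.752: |R|=0.54960 <1
  x=-2.191: |R|=1.36926 >1
  x=-2.164: |R|=1.33354 >1
  x=-2.096: |R|=1.24705 >1
Interval (-1.8750, 0).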